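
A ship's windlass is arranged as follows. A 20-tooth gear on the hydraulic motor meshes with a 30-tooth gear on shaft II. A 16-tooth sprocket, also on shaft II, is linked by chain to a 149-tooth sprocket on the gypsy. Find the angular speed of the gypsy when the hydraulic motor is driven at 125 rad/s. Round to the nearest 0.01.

8.95 rad/s

Gear mesh: ratio = 30/20 = 1.5, so shaft II turns at 125 / 1.5 = 83.333 rad/s.
Chain: ratio = 149/16 = 9.3125, so the gypsy turns at 83.333 / 9.3125 = 8.9485 rad/s.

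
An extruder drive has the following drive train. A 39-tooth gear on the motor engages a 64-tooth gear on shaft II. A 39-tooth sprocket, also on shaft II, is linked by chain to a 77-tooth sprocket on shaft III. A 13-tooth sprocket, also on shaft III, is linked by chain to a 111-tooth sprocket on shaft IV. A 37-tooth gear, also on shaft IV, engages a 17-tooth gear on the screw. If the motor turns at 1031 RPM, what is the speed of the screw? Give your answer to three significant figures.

gear mesh 64/39 = 1.641 → 1031/1.641 = 628.27 RPM
chain 77/39 = 1.9744 → 628.27/1.9744 = 318.21 RPM
chain 111/13 = 8.5385 → 318.21/8.5385 = 37.268 RPM
gear mesh 17/37 = 0.45946 → 37.268/0.45946 = 81.113 RPM

81.1 RPM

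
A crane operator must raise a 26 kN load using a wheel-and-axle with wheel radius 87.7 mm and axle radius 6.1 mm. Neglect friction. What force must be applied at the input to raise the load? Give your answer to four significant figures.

1.808 kN

Wheel-and-axle MA = R/r = 87.7/6.1 = 14.377.
Effort = load / MA = 26 / 14.377 = 1.8084 kN.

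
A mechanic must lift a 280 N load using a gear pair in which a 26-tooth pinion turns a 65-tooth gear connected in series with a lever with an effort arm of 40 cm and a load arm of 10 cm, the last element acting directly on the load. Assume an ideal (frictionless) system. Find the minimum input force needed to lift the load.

Gear pair MA = 65/26 = 2.5.
Lever MA = effort arm / load arm = 40/10 = 4.
Combined ideal MA = 2.5 × 4 = 10.
Effort = load / MA = 280 / 10 = 28 N.

28 N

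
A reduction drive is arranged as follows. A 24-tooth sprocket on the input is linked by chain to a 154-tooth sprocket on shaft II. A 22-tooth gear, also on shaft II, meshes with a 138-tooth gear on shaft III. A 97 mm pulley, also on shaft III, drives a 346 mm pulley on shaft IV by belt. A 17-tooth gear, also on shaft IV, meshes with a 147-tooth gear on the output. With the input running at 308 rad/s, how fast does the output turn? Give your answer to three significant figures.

0.248 rad/s

the input → shaft II (chain, 154/24): 308 ÷ 6.4167 = 48 rad/s
shaft II → shaft III (gear mesh, 138/22): 48 ÷ 6.2727 = 7.6522 rad/s
shaft III → shaft IV (belt, 346/97): 7.6522 ÷ 3.567 = 2.1453 rad/s
shaft IV → the output (gear mesh, 147/17): 2.1453 ÷ 8.6471 = 0.24809 rad/s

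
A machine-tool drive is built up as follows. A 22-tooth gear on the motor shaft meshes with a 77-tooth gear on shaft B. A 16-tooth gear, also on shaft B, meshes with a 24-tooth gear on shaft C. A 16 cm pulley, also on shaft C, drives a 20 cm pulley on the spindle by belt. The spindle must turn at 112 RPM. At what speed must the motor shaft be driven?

Overall ratio R = 3.5 × 1.5 × 1.25 = 6.5625.
Required input speed = output speed × R = 112 × 6.5625 = 735 RPM.

735 RPM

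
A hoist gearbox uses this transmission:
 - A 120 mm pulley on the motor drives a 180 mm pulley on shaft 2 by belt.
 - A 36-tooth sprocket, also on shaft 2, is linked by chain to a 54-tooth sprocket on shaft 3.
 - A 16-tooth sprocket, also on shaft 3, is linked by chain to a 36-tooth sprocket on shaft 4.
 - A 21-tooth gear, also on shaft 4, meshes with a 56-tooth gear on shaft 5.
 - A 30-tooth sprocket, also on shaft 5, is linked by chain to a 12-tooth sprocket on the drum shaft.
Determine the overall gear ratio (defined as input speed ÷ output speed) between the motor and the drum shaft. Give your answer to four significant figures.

5.400

Each stage contributes driven/driver: belt 180/120 = 1.5, chain 54/36 = 1.5, chain 36/16 = 2.25, gear mesh 56/21 = 2.6667, chain 12/30 = 0.4.
Overall: 1.5 × 1.5 × 2.25 × 2.6667 × 0.4 = 5.4.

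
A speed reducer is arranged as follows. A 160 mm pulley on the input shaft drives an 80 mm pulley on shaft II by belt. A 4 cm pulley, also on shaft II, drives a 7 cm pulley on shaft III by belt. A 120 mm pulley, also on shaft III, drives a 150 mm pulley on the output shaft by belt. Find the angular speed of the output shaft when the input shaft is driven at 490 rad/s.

Belt: ratio = 80/160 = 0.5, so shaft II turns at 490 / 0.5 = 980 rad/s.
Belt: ratio = 7/4 = 1.75, so shaft III turns at 980 / 1.75 = 560 rad/s.
Belt: ratio = 150/120 = 1.25, so the output shaft turns at 560 / 1.25 = 448 rad/s.

448 rad/s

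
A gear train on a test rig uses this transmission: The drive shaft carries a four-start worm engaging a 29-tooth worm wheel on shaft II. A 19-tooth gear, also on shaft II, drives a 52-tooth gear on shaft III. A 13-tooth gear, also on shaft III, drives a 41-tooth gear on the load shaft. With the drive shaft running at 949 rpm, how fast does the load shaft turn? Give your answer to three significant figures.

15.2 rpm

Worm: ratio = 29/4 = 7.25, so shaft II turns at 949 / 7.25 = 130.9 rpm.
Gear mesh: ratio = 52/19 = 2.7368, so shaft III turns at 130.9 / 2.7368 = 47.828 rpm.
Gear mesh: ratio = 41/13 = 3.1538, so the load shaft turns at 47.828 / 3.1538 = 15.165 rpm.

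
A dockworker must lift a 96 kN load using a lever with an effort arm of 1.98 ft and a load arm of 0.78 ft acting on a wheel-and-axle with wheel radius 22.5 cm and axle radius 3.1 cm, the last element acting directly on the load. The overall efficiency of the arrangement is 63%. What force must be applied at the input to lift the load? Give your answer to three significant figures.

8.27 kN

Lever MA = effort arm / load arm = 1.98/0.78 = 2.5385.
Wheel-and-axle MA = R/r = 22.5/3.1 = 7.2581.
Combined ideal MA = 2.5385 × 7.2581 = 18.424.
Actual MA = 18.424 × 0.63 = 11.607.
Effort = load / actual MA = 96 / 11.607 = 8.2706 kN.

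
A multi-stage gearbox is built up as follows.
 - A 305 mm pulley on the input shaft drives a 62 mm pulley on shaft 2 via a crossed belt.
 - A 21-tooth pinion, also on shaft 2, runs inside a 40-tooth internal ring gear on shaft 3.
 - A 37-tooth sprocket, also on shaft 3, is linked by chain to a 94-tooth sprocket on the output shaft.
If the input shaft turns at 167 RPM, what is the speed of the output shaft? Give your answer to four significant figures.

169.8 RPM

Belt: ratio = 62/305 = 0.20328, so shaft 2 turns at 167 / 0.20328 = 821.53 RPM.
Internal gear: ratio = 40/21 = 1.9048, so shaft 3 turns at 821.53 / 1.9048 = 431.3 RPM.
Chain: ratio = 94/37 = 2.5405, so the output shaft turns at 431.3 / 2.5405 = 169.77 RPM.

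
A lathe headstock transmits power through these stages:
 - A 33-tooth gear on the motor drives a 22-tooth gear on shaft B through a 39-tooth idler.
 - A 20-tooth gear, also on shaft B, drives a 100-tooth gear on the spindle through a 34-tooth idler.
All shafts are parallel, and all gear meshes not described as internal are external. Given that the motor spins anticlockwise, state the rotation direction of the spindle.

anticlockwise

the motor → shaft B: driver → idler → driven is 2 external meshes, 2 reversals → CCW.
shaft B → the spindle: driver → idler → driven is 2 external meshes, 2 reversals → CCW.
4 reversals in total — an even number — so the spindle turns the same way as the motor.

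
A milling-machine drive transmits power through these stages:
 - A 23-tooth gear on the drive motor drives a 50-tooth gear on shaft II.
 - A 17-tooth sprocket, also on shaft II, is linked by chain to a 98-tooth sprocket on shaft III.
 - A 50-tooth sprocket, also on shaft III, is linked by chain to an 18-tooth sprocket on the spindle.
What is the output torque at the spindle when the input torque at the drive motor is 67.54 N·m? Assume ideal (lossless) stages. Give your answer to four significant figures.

304.7 N·m

After the gear mesh (50/23): 67.54 × 2.1739 = 146.83 N·m
After the chain (98/17): 146.83 × 5.7647 = 846.41 N·m
After the chain (18/50): 846.41 × 0.36 = 304.71 N·m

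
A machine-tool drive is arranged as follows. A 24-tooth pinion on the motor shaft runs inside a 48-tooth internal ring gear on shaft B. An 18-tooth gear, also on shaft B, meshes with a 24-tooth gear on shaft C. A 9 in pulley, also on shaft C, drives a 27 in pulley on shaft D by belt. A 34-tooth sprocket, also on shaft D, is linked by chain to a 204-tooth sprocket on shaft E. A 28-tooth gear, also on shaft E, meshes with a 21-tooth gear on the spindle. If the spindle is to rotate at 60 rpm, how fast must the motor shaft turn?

2160 rpm

Overall ratio R = 2 × 1.3333 × 3 × 6 × 0.75 = 36.
Required input speed = output speed × R = 60 × 36 = 2160 rpm.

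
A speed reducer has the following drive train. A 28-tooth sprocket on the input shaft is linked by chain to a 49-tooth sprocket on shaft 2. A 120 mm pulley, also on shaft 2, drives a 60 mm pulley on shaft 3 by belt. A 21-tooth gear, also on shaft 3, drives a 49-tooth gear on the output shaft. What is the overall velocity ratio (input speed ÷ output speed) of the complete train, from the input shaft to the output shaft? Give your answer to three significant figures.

Each stage contributes driven/driver: chain 49/28 = 1.75, belt 60/120 = 0.5, gear mesh 49/21 = 2.3333.
Overall: 1.75 × 0.5 × 2.3333 = 2.0417.

2.04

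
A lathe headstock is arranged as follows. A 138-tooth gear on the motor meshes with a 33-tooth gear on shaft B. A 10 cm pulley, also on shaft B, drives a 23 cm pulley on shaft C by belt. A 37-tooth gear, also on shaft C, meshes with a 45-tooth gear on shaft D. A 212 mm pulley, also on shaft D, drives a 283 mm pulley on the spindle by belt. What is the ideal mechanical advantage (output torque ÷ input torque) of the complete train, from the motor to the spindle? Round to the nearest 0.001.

Each stage contributes driven/driver: gear mesh 33/138 = 0.23913, belt 23/10 = 2.3, gear mesh 45/37 = 1.2162, belt 283/212 = 1.3349.
Overall: 0.23913 × 2.3 × 1.2162 × 1.3349 = 0.89294.

0.893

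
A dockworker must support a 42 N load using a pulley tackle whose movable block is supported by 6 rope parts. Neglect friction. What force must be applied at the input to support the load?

7 N

Block-and-tackle MA = number of supporting rope parts = 6.
Effort = load / MA = 42 / 6 = 7 N.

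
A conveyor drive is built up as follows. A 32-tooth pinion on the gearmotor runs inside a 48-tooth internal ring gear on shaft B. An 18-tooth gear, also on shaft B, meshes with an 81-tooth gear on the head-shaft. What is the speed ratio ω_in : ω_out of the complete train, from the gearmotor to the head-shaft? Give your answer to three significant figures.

Each stage contributes driven/driver: internal gear 48/32 = 1.5, gear mesh 81/18 = 4.5.
Overall: 1.5 × 4.5 = 6.75.

6.75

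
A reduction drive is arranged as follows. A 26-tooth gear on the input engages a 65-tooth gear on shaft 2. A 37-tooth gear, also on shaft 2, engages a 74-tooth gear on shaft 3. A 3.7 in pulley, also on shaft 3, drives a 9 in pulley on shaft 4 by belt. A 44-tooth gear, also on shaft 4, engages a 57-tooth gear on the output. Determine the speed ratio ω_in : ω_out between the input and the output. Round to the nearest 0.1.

Each stage contributes driven/driver: gear mesh 65/26 = 2.5, gear mesh 74/37 = 2, belt 9/3.7 = 2.4324, gear mesh 57/44 = 1.2955.
Overall: 2.5 × 2 × 2.4324 × 1.2955 = 15.756.

15.8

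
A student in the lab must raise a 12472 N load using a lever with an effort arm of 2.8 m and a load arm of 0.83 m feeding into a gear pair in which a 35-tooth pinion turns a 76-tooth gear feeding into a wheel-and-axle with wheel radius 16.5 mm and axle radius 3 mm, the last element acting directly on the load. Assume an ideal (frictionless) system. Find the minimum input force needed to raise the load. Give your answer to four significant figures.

Lever MA = effort arm / load arm = 2.8/0.83 = 3.3735.
Gear pair MA = 76/35 = 2.1714.
Wheel-and-axle MA = R/r = 16.5/3 = 5.5.
Combined ideal MA = 3.3735 × 2.1714 × 5.5 = 40.289.
Effort = load / MA = 12472 / 40.289 = 309.56 N.

309.6 N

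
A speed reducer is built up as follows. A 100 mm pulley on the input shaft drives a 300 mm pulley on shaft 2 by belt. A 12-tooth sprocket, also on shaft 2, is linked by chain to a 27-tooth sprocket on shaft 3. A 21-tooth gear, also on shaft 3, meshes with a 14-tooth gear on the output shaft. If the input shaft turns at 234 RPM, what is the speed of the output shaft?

Belt: ratio = 300/100 = 3, so shaft 2 turns at 234 / 3 = 78 RPM.
Chain: ratio = 27/12 = 2.25, so shaft 3 turns at 78 / 2.25 = 34.667 RPM.
Gear mesh: ratio = 14/21 = 0.66667, so the output shaft turns at 34.667 / 0.66667 = 52 RPM.

52 RPM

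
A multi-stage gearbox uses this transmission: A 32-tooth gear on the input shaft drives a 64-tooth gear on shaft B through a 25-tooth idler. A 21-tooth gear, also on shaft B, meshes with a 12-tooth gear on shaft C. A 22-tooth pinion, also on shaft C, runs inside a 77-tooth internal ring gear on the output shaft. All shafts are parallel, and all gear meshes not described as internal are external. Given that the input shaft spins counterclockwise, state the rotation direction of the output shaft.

the input shaft → shaft B: driver → idler → driven is 2 external meshes, 2 reversals → CCW.
shaft B → shaft C: external mesh, 1 reversal → CW.
shaft C → the output shaft: internal mesh, same direction → CW.
3 reversals in total — an odd number — so the output shaft turns opposite to the input shaft.

clockwise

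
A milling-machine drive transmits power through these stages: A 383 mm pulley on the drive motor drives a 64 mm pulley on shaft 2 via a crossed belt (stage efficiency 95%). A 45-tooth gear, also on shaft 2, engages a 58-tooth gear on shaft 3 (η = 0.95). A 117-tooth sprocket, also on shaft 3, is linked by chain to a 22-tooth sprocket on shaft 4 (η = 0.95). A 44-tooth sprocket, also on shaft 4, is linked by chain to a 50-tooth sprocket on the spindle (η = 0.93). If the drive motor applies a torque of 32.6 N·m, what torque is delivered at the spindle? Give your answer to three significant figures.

1.20 N·m

Belt: ratio = 64/383 = 0.1671; torque at shaft 2 = 32.6 × 0.1671 × 0.95 = 5.1751 N·m.
Gear mesh: ratio = 58/45 = 1.2889; torque at shaft 3 = 5.1751 × 1.2889 × 0.95 = 6.3367 N·m.
Chain: ratio = 22/117 = 0.18803; torque at shaft 4 = 6.3367 × 0.18803 × 0.95 = 1.1319 N·m.
Chain: ratio = 50/44 = 1.1364; torque at the spindle = 1.1319 × 1.1364 × 0.93 = 1.1963 N·m.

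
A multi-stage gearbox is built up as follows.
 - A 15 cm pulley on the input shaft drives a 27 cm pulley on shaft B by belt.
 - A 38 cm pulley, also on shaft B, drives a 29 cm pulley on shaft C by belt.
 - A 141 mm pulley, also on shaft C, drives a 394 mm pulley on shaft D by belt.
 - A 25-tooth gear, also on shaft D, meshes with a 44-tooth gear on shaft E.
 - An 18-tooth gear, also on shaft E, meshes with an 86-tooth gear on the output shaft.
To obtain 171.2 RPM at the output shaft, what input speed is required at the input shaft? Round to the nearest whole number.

Overall ratio R = 1.8 × 0.76316 × 2.7943 × 1.76 × 4.7778 = 32.278.
Required input speed = output speed × R = 171.2 × 32.278 = 5525.9 RPM.

5526 RPM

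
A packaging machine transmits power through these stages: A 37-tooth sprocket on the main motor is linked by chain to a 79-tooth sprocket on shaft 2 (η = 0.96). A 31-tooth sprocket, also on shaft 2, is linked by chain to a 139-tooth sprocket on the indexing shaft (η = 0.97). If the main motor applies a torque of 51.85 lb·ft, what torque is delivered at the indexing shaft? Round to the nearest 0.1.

462.2 lb·ft

chain 79/37 = 2.1351 → τ = 51.85·2.1351·0.96 = 106.28 lb·ft
chain 139/31 = 4.4839 → τ = 106.28·4.4839·0.97 = 462.24 lb·ft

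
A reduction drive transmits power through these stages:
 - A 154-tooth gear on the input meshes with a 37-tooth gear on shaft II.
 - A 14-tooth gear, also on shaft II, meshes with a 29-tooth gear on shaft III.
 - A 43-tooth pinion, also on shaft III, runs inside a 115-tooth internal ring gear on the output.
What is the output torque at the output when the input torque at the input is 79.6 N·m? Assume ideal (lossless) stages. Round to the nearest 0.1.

105.9 N·m

Gear mesh: ratio = 37/154 = 0.24026; torque at shaft II = 79.6 × 0.24026 = 19.125 N·m.
Gear mesh: ratio = 29/14 = 2.0714; torque at shaft III = 19.125 × 2.0714 = 39.615 N·m.
Internal gear: ratio = 115/43 = 2.6744; torque at the output = 39.615 × 2.6744 = 105.95 N·m.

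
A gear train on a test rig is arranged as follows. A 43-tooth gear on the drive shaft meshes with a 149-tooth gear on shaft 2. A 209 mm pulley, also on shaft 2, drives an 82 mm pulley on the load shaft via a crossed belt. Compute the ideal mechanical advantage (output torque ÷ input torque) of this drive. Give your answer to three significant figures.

Each stage contributes driven/driver: gear mesh 149/43 = 3.4651, belt 82/209 = 0.39234.
Overall: 3.4651 × 0.39234 = 1.3595.

1.36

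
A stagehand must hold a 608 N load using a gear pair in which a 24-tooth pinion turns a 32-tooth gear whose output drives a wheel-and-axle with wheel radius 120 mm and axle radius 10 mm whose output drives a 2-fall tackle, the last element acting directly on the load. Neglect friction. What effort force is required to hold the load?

Gear pair MA = 32/24 = 1.3333.
Wheel-and-axle MA = R/r = 120/10 = 12.
Block-and-tackle MA = number of supporting rope parts = 2.
Combined ideal MA = 1.3333 × 12 × 2 = 32.
Effort = load / MA = 608 / 32 = 19 N.

19 N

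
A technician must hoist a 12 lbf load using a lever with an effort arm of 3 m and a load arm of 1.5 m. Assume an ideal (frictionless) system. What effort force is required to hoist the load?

Lever MA = effort arm / load arm = 3/1.5 = 2.
Effort = load / MA = 12 / 2 = 6 lbf.

6 lbf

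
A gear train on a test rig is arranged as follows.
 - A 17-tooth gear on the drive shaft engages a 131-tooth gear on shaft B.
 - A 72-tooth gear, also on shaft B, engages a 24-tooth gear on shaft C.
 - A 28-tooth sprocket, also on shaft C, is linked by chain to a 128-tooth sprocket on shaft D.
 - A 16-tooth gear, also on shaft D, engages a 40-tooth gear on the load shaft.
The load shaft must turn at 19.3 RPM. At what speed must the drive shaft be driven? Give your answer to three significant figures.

Overall ratio R = 7.7059 × 0.33333 × 4.5714 × 2.5 = 29.356.
Required input speed = output speed × R = 19.3 × 29.356 = 566.57 RPM.

567 RPM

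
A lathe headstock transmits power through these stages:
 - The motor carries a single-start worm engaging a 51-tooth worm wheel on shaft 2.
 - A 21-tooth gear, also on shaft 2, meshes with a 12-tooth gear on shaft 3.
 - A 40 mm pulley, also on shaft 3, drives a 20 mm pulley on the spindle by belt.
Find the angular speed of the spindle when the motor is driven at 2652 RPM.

worm 51/1 = 51 → 2652/51 = 52 RPM
gear mesh 12/21 = 0.57143 → 52/0.57143 = 91 RPM
belt 20/40 = 0.5 → 91/0.5 = 182 RPM

182 RPM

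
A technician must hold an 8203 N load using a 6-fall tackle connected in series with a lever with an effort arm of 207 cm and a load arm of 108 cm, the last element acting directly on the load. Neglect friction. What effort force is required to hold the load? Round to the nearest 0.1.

713.3 N

Block-and-tackle MA = number of supporting rope parts = 6.
Lever MA = effort arm / load arm = 207/108 = 1.9167.
Combined ideal MA = 6 × 1.9167 = 11.5.
Effort = load / MA = 8203 / 11.5 = 713.3 N.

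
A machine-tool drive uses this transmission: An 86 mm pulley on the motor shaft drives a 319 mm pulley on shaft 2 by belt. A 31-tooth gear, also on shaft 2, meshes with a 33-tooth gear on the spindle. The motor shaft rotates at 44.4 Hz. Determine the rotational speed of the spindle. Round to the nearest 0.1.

Belt: ratio = 319/86 = 3.7093, so shaft 2 turns at 44.4 / 3.7093 = 11.97 Hz.
Gear mesh: ratio = 33/31 = 1.0645, so the spindle turns at 11.97 / 1.0645 = 11.244 Hz.

11.2 Hz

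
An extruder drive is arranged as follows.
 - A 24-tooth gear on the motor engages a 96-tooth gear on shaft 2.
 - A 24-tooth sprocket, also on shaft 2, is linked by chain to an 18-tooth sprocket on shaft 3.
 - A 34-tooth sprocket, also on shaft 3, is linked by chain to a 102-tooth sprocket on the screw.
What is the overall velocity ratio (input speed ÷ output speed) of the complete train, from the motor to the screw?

9

Each stage contributes driven/driver: gear mesh 96/24 = 4, chain 18/24 = 0.75, chain 102/34 = 3.
Overall: 4 × 0.75 × 3 = 9.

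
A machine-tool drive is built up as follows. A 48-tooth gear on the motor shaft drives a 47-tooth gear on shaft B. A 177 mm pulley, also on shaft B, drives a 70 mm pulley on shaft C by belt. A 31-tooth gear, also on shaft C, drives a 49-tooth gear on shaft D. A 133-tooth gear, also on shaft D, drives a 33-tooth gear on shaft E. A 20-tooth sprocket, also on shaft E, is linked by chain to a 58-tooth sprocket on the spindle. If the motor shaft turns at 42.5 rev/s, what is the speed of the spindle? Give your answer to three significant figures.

96.5 rev/s

the motor shaft → shaft B (gear mesh, 47/48): 42.5 ÷ 0.97917 = 43.404 rev/s
shaft B → shaft C (belt, 70/177): 43.404 ÷ 0.39548 = 109.75 rev/s
shaft C → shaft D (gear mesh, 49/31): 109.75 ÷ 1.5806 = 69.434 rev/s
shaft D → shaft E (gear mesh, 33/133): 69.434 ÷ 0.24812 = 279.84 rev/s
shaft E → the spindle (chain, 58/20): 279.84 ÷ 2.9 = 96.497 rev/s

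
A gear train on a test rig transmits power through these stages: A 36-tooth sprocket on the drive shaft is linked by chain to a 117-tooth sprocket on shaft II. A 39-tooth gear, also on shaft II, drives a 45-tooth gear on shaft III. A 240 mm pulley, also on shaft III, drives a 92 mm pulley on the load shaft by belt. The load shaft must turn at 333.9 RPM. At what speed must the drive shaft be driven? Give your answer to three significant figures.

480 RPM

Overall ratio R = 3.25 × 1.1538 × 0.38333 = 1.4375.
Required input speed = output speed × R = 333.9 × 1.4375 = 479.98 RPM.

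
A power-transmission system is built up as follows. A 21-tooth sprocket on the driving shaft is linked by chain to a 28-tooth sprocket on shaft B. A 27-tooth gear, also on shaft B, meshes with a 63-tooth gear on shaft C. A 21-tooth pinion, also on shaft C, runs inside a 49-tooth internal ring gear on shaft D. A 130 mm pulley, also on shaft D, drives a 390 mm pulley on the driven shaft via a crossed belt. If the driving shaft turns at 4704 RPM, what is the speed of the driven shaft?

Chain: ratio = 28/21 = 1.3333, so shaft B turns at 4704 / 1.3333 = 3528 RPM.
Gear mesh: ratio = 63/27 = 2.3333, so shaft C turns at 3528 / 2.3333 = 1512 RPM.
Internal gear: ratio = 49/21 = 2.3333, so shaft D turns at 1512 / 2.3333 = 648 RPM.
Belt: ratio = 390/130 = 3, so the driven shaft turns at 648 / 3 = 216 RPM.

216 RPM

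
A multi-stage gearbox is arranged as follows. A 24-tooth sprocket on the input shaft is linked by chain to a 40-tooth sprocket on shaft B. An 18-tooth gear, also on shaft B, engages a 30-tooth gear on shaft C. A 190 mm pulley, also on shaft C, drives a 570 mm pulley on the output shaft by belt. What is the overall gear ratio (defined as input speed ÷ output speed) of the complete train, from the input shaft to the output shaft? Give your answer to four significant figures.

8.333

Each stage contributes driven/driver: chain 40/24 = 1.6667, gear mesh 30/18 = 1.6667, belt 570/190 = 3.
Overall: 1.6667 × 1.6667 × 3 = 8.3333.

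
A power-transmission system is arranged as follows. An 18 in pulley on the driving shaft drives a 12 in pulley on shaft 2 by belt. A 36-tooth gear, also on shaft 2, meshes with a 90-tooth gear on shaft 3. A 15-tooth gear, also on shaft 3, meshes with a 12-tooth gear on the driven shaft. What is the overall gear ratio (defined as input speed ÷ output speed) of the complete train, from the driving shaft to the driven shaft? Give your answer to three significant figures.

Each stage contributes driven/driver: belt 12/18 = 0.66667, gear mesh 90/36 = 2.5, gear mesh 12/15 = 0.8.
Overall: 0.66667 × 2.5 × 0.8 = 1.3333.

1.33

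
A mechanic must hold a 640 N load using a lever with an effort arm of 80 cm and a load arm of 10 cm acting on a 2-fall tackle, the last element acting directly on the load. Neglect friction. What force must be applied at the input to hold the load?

Lever MA = effort arm / load arm = 80/10 = 8.
Block-and-tackle MA = number of supporting rope parts = 2.
Combined ideal MA = 8 × 2 = 16.
Effort = load / MA = 640 / 16 = 40 N.

40 N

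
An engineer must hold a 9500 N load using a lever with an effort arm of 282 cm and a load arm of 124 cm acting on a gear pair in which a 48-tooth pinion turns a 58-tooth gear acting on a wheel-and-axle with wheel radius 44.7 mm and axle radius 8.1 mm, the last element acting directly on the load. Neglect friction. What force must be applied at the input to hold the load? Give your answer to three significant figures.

Lever MA = effort arm / load arm = 282/124 = 2.2742.
Gear pair MA = 58/48 = 1.2083.
Wheel-and-axle MA = R/r = 44.7/8.1 = 5.5185.
Combined ideal MA = 2.2742 × 1.2083 × 5.5185 = 15.165.
Effort = load / MA = 9500 / 15.165 = 626.45 N.

626 N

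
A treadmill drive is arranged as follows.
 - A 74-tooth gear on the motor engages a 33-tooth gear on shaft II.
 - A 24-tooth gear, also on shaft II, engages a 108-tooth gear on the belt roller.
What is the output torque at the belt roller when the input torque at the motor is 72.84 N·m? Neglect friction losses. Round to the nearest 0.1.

146.2 N·m

Gear mesh: ratio = 33/74 = 0.44595; torque at shaft II = 72.84 × 0.44595 = 32.483 N·m.
Gear mesh: ratio = 108/24 = 4.5; torque at the belt roller = 32.483 × 4.5 = 146.17 N·m.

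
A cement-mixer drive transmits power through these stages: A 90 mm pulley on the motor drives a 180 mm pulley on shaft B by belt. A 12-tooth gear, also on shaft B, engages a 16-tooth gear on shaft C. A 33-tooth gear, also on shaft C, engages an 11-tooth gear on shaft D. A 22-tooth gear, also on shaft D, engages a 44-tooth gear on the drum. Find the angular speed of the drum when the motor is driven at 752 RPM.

the motor → shaft B (belt, 180/90): 752 ÷ 2 = 376 RPM
shaft B → shaft C (gear mesh, 16/12): 376 ÷ 1.3333 = 282 RPM
shaft C → shaft D (gear mesh, 11/33): 282 ÷ 0.33333 = 846 RPM
shaft D → the drum (gear mesh, 44/22): 846 ÷ 2 = 423 RPM

423 RPM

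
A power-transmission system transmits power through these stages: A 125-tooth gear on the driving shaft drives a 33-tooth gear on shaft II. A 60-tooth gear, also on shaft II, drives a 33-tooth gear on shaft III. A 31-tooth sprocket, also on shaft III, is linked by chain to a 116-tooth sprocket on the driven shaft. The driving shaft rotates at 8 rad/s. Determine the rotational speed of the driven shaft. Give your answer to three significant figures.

the driving shaft → shaft II (gear mesh, 33/125): 8 ÷ 0.264 = 30.303 rad/s
shaft II → shaft III (gear mesh, 33/60): 30.303 ÷ 0.55 = 55.096 rad/s
shaft III → the driven shaft (chain, 116/31): 55.096 ÷ 3.7419 = 14.724 rad/s

14.7 rad/s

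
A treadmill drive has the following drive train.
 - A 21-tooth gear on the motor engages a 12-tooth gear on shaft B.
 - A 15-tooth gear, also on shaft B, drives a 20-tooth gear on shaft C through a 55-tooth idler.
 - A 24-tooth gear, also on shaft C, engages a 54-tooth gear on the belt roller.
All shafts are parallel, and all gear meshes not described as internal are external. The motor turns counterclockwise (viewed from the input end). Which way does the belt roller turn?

the motor → shaft B: external mesh, 1 reversal → CW.
shaft B → shaft C: driver → idler → driven is 2 external meshes, 2 reversals → CW.
shaft C → the belt roller: external mesh, 1 reversal → CCW.
4 reversals in total — an even number — so the belt roller turns the same way as the motor.

counterclockwise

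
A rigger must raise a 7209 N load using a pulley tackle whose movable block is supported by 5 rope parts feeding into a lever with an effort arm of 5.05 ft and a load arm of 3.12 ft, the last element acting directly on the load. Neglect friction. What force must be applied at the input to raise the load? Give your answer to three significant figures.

Block-and-tackle MA = number of supporting rope parts = 5.
Lever MA = effort arm / load arm = 5.05/3.12 = 1.6186.
Combined ideal MA = 5 × 1.6186 = 8.0929.
Effort = load / MA = 7209 / 8.0929 = 890.78 N.

891 N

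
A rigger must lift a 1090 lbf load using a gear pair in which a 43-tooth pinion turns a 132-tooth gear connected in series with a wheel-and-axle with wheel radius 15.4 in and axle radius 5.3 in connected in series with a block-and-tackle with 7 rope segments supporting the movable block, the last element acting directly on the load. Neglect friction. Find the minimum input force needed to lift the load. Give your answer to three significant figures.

17.5 lbf

Gear pair MA = 132/43 = 3.0698.
Wheel-and-axle MA = R/r = 15.4/5.3 = 2.9057.
Block-and-tackle MA = number of supporting rope parts = 7.
Combined ideal MA = 3.0698 × 2.9057 × 7 = 62.438.
Effort = load / MA = 1090 / 62.438 = 17.457 lbf.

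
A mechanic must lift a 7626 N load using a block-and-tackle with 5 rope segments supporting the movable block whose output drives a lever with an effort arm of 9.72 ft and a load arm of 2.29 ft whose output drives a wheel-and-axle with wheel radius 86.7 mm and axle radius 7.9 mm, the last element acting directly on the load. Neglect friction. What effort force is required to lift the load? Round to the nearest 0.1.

32.7 N

Block-and-tackle MA = number of supporting rope parts = 5.
Lever MA = effort arm / load arm = 9.72/2.29 = 4.2445.
Wheel-and-axle MA = R/r = 86.7/7.9 = 10.975.
Combined ideal MA = 5 × 4.2445 × 10.975 = 232.91.
Effort = load / MA = 7626 / 232.91 = 32.742 N.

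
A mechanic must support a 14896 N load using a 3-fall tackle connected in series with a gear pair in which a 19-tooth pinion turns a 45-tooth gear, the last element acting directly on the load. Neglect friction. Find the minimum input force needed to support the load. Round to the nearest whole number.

2096 N

Block-and-tackle MA = number of supporting rope parts = 3.
Gear pair MA = 45/19 = 2.3684.
Combined ideal MA = 3 × 2.3684 = 7.1053.
Effort = load / MA = 14896 / 7.1053 = 2096.5 N.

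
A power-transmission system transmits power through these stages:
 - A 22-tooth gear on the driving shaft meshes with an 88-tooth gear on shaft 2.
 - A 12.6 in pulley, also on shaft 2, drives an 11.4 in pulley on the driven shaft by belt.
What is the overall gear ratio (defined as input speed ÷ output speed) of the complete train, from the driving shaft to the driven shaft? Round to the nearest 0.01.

3.62

Each stage contributes driven/driver: gear mesh 88/22 = 4, belt 11.4/12.6 = 0.90476.
Overall: 4 × 0.90476 = 3.619.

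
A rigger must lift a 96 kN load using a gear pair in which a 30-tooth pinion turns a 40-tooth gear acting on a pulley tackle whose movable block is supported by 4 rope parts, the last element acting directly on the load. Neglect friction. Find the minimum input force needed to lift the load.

Gear pair MA = 40/30 = 1.3333.
Block-and-tackle MA = number of supporting rope parts = 4.
Combined ideal MA = 1.3333 × 4 = 5.3333.
Effort = load / MA = 96 / 5.3333 = 18 kN.

18 kN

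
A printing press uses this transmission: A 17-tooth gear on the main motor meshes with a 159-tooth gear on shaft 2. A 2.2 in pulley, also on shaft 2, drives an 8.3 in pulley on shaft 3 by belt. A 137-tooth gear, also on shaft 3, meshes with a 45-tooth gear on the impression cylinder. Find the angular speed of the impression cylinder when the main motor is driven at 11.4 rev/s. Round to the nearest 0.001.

the main motor → shaft 2 (gear mesh, 159/17): 11.4 ÷ 9.3529 = 1.2189 rev/s
shaft 2 → shaft 3 (belt, 8.3/2.2): 1.2189 ÷ 3.7727 = 0.32307 rev/s
shaft 3 → the impression cylinder (gear mesh, 45/137): 0.32307 ÷ 0.32847 = 0.98358 rev/s

0.984 rev/s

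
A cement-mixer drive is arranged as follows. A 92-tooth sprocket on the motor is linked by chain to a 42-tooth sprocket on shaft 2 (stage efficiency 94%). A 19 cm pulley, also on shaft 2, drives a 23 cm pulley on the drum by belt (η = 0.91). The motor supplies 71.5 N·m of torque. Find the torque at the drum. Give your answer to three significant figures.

chain 42/92 = 0.45652 → τ = 71.5·0.45652·0.94 = 30.683 N·m
belt 23/19 = 1.2105 → τ = 30.683·1.2105·0.91 = 33.8 N·m

33.8 N·m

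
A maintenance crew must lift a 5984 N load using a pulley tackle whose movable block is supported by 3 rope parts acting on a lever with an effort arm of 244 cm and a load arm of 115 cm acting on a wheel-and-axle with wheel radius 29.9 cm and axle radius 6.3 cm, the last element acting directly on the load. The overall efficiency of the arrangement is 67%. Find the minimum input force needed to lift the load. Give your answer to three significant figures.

296 N

Block-and-tackle MA = number of supporting rope parts = 3.
Lever MA = effort arm / load arm = 244/115 = 2.1217.
Wheel-and-axle MA = R/r = 29.9/6.3 = 4.746.
Combined ideal MA = 3 × 2.1217 × 4.746 = 30.21.
Actual MA = 30.21 × 0.67 = 20.24.
Effort = load / actual MA = 5984 / 20.24 = 295.65 N.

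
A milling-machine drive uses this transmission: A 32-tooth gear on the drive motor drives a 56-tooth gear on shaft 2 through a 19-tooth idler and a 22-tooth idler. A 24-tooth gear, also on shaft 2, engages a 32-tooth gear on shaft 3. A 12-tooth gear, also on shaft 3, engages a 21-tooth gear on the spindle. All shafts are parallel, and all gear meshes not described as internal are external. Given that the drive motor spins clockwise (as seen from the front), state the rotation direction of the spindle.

counterclockwise

the drive motor → shaft 2: driver → idler → idler → driven is 3 external meshes, 3 reversals → CCW.
shaft 2 → shaft 3: external mesh, 1 reversal → CW.
shaft 3 → the spindle: external mesh, 1 reversal → CCW.
5 reversals in total — an odd number — so the spindle turns opposite to the drive motor.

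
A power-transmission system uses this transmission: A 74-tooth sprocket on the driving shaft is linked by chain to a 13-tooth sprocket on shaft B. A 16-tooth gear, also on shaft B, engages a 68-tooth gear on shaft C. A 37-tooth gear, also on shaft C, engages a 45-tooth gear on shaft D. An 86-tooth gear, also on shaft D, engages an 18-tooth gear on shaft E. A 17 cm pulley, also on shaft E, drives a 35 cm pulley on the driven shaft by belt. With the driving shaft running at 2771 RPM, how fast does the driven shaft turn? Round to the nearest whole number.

7082 RPM

the driving shaft → shaft B (chain, 13/74): 2771 ÷ 0.17568 = 15773 RPM
shaft B → shaft C (gear mesh, 68/16): 15773 ÷ 4.25 = 3711.4 RPM
shaft C → shaft D (gear mesh, 45/37): 3711.4 ÷ 1.2162 = 3051.6 RPM
shaft D → shaft E (gear mesh, 18/86): 3051.6 ÷ 0.2093 = 14580 RPM
shaft E → the driven shaft (belt, 35/17): 14580 ÷ 2.0588 = 7081.6 RPM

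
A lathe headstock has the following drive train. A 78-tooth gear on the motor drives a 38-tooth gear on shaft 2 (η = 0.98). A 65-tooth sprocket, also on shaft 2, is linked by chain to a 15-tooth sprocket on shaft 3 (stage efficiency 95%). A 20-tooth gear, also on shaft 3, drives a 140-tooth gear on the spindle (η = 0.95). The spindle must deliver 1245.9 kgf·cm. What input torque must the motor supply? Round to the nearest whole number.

Overall ratio R = 0.48718 × 0.23077 × 7 = 0.78698; overall efficiency η = 0.98 × 0.95 × 0.95 = 0.8844.
Input torque = output torque / (R × η) = 1245.9 / (0.78698 × 0.8844) = 1790 kgf·cm.

1790 kgf·cm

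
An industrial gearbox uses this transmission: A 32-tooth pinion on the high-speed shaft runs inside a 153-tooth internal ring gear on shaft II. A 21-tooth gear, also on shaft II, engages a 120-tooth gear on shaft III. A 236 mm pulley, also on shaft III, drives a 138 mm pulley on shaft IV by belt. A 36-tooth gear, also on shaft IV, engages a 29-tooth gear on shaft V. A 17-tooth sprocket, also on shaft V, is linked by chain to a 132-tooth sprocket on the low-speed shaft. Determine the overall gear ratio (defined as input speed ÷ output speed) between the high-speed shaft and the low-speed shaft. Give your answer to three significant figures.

Each stage contributes driven/driver: internal gear 153/32 = 4.7812, gear mesh 120/21 = 5.7143, belt 138/236 = 0.58475, gear mesh 29/36 = 0.80556, chain 132/17 = 7.7647.
Overall: 4.7812 × 5.7143 × 0.58475 × 0.80556 × 7.7647 = 99.929.

99.9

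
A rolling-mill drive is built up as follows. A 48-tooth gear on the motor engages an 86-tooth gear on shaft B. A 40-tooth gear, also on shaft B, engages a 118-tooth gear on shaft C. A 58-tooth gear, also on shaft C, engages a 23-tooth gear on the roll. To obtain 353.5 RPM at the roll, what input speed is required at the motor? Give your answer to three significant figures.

Overall ratio R = 1.7917 × 2.95 × 0.39655 = 2.0959.
Required input speed = output speed × R = 353.5 × 2.0959 = 740.92 RPM.

741 RPM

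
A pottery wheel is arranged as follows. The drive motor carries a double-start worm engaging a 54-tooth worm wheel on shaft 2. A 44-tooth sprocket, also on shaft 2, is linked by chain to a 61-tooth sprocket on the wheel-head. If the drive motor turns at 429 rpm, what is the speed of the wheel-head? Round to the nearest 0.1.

the drive motor → shaft 2 (worm, 54/2): 429 ÷ 27 = 15.889 rpm
shaft 2 → the wheel-head (chain, 61/44): 15.889 ÷ 1.3864 = 11.461 rpm

11.5 rpm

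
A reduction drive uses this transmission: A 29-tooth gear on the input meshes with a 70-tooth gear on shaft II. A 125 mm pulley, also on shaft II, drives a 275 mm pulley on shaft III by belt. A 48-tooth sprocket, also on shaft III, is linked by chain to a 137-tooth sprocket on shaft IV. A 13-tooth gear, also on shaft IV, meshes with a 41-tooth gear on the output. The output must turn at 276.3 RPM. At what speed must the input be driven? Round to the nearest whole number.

Overall ratio R = 2.4138 × 2.2 × 2.8542 × 3.1538 = 47.802.
Required input speed = output speed × R = 276.3 × 47.802 = 13208 RPM.

13208 RPM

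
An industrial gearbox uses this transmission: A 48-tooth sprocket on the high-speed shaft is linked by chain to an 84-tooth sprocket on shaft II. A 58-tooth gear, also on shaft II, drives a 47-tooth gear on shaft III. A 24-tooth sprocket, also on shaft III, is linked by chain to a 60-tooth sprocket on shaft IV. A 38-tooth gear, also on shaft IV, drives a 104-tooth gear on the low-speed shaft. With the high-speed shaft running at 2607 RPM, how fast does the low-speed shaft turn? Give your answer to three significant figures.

269 RPM

chain 84/48 = 1.75 → 2607/1.75 = 1489.7 RPM
gear mesh 47/58 = 0.81034 → 1489.7/0.81034 = 1838.4 RPM
chain 60/24 = 2.5 → 1838.4/2.5 = 735.35 RPM
gear mesh 104/38 = 2.7368 → 735.35/2.7368 = 268.68 RPM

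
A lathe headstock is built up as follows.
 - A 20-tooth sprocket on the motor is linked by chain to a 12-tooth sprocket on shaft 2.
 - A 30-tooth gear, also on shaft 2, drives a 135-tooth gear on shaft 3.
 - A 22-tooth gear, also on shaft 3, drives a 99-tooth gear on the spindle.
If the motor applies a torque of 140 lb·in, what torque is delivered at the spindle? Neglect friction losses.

chain 12/20 = 0.6 → τ = 140·0.6 = 84 lb·in
gear mesh 135/30 = 4.5 → τ = 84·4.5 = 378 lb·in
gear mesh 99/22 = 4.5 → τ = 378·4.5 = 1701 lb·in

1701 lb·in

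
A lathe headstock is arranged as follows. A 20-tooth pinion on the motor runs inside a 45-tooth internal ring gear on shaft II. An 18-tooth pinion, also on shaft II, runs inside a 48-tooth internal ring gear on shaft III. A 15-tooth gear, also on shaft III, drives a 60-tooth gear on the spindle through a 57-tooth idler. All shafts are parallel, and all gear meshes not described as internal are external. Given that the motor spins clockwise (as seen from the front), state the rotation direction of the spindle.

clockwise

the motor → shaft II: internal mesh, same direction → CW.
shaft II → shaft III: internal mesh, same direction → CW.
shaft III → the spindle: driver → idler → driven is 2 external meshes, 2 reversals → CW.
2 reversals in total — an even number — so the spindle turns the same way as the motor.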